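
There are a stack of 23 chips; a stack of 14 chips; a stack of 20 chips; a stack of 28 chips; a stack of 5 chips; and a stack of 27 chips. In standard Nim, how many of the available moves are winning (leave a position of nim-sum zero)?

3

Nim-sum: 23 ^ 14 ^ 20 ^ 28 ^ 5 ^ 27 = 15.
The overall nim-sum is X = 15. A stack of size p has a winning move iff p XOR X < p (reduce it to p XOR X).
  23: 23 XOR 15 = 24 ≥ 23 — no move.
  14: 14 XOR 15 = 1 < 14 — winning move (to 1).
  20: 20 XOR 15 = 27 ≥ 20 — no move.
  28: 28 XOR 15 = 19 < 28 — winning move (to 19).
  5: 5 XOR 15 = 10 ≥ 5 — no move.
  27: 27 XOR 15 = 20 < 27 — winning move (to 20).
That gives 3 winning moves.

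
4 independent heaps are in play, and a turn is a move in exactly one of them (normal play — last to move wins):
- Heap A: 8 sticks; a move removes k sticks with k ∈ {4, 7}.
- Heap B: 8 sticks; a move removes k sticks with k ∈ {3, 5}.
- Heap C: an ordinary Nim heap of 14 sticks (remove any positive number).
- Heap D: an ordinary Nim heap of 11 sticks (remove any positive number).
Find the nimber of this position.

7

Build the Grundy sequence for heap A with g(k) = mex{g(k−s) : s ∈ {4, 7}, s ≤ k}:
g(0) = mex{} = 0
g(1) = mex{} = 0
g(2) = mex{} = 0
g(3) = mex{} = 0
g(4) = mex{0} = 1
g(5) = mex{0} = 1
g(6) = mex{0} = 1
g(7) = mex{0} = 1
g(8) = mex{0,1} = 2
So g(8) = 2.
Build the Grundy sequence for heap B with g(k) = mex{g(k−s) : s ∈ {3, 5}, s ≤ k}:
k:     0  1  2  3  4  5  6  7  8
g(k):  0  0  0  1  1  1  2  2  0
So g(8) = 0.
Heap C is a plain Nim heap of size 14, so its Grundy value is 14.
Heap D is a plain Nim heap of size 11, so its Grundy value is 11.
By the Sprague-Grundy theorem, the Grundy value of a sum of independent games is the XOR of the component values.
Combined value = 2 XOR 0 XOR 14 XOR 11 = 7.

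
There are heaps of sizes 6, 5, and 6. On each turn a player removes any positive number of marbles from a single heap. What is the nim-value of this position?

Nim-sum: 6 ⊕ 5 ⊕ 6 = 5.

5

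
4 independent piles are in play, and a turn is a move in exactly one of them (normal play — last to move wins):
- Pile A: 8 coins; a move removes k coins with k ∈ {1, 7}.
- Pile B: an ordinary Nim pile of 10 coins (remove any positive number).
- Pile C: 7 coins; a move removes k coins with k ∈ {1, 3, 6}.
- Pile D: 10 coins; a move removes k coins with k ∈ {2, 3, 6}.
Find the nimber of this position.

9

Build the Grundy sequence for pile A with g(k) = mex{g(k−s) : s ∈ {1, 7}, s ≤ k}:
k:     0  1  2  3  4  5  6  7  8
g(k):  0  1  0  1  0  1  0  1  0
So g(8) = 0.
Pile B is a plain Nim pile of size 10, so its Grundy value is 10.
Grundy values for pile C (subtraction set {1, 3, 6}):
k:     0  1  2  3  4  5  6  7
g(k):  0  1  0  1  0  1  2  3
So g(7) = 3.
Grundy values for pile D (subtraction set {2, 3, 6}):
k:     0  1  2  3  4  5  6  7  8  9 10
g(k):  0  0  1  1  2  0  3  1  2  0  0
So g(10) = 0.
The value of a disjunctive sum is the nim-sum of the parts.
Combined value = 0 XOR 10 XOR 3 XOR 0 = 9.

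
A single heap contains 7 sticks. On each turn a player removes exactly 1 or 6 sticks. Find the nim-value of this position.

0

Compute g(0), g(1), … for moves {1, 6}:
g(0) = mex{} = 0
g(1) = mex{0} = 1
g(2) = mex{1} = 0
g(3) = mex{0} = 1
g(4) = mex{1} = 0
g(5) = mex{0} = 1
g(6) = mex{0,1} = 2
g(7) = mex{1,2} = 0
So g(7) = 0.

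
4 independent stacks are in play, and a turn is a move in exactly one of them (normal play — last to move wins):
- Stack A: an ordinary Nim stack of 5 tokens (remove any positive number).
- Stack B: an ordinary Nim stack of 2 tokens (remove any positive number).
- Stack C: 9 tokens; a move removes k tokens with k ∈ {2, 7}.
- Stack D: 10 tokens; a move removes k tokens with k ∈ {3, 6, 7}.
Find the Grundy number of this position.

Stack A is a plain Nim stack of size 5, so its Grundy value is 5.
Stack B is a plain Nim stack of size 2, so its Grundy value is 2.
For stack C, compute g(0), g(1), … with moves {2, 7}:
g(0) = mex{} = 0
g(1) = mex{} = 0
g(2) = mex{0} = 1
g(3) = mex{0} = 1
g(4) = mex{1} = 0
g(5) = mex{1} = 0
g(6) = mex{0} = 1
g(7) = mex{0} = 1
g(8) = mex{0,1} = 2
g(9) = mex{1} = 0
So g(9) = 0.
For stack D, compute g(0), g(1), … with moves {3, 6, 7}:
g(0) = mex{} = 0
g(1) = mex{} = 0
g(2) = mex{} = 0
g(3) = mex{0} = 1
g(4) = mex{0} = 1
g(5) = mex{0} = 1
g(6) = mex{0,1} = 2
g(7) = mex{0,1} = 2
g(8) = mex{0,1} = 2
g(9) = mex{0,1,2} = 3
g(10) = mex{1,2} = 0
So g(10) = 0.
By the Sprague-Grundy theorem, the Grundy value of a sum of independent games is the XOR of the component values.
Combined value = 5 ⊕ 2 ⊕ 0 ⊕ 0 = 7.

7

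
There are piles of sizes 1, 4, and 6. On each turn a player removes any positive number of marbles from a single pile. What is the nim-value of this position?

In binary:
  001  (1)
  100  (4)
  110  (6)
  ---
  011  (3)

3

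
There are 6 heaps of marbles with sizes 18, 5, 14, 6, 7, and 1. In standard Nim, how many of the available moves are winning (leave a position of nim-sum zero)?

Nim-sum: 18 ^ 5 ^ 14 ^ 6 ^ 7 ^ 1 = 25.
The overall nim-sum is X = 25. A heap of size p has a winning move iff p XOR X < p (reduce it to p XOR X).
  18: 18 XOR 25 = 11 < 18 — winning move (to 11).
  5: 5 XOR 25 = 28 ≥ 5 — no move.
  14: 14 XOR 25 = 23 ≥ 14 — no move.
  6: 6 XOR 25 = 31 ≥ 6 — no move.
  7: 7 XOR 25 = 30 ≥ 7 — no move.
  1: 1 XOR 25 = 24 ≥ 1 — no move.
That gives 1 winning move.

1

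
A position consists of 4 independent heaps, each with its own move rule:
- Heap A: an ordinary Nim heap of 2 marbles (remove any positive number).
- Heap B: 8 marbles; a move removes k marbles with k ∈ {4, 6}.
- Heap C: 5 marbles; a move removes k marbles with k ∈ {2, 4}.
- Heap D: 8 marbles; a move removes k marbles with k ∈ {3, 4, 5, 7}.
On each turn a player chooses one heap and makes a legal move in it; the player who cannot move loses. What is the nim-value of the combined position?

0

Heap A is a plain Nim heap of size 2, so its Grundy value is 2.
For heap B, compute g(0), g(1), … with moves {4, 6}:
k:     0  1  2  3  4  5  6  7  8
g(k):  0  0  0  0  1  1  1  1  2
So g(8) = 2.
For heap C, compute g(0), g(1), … with moves {2, 4}:
k:     0  1  2  3  4  5
g(k):  0  0  1  1  2  2
So g(5) = 2.
Build the Grundy sequence for heap D with g(k) = mex{g(k−s) : s ∈ {3, 4, 5, 7}, s ≤ k}:
g(0) = mex{} = 0
g(1) = mex{} = 0
g(2) = mex{} = 0
g(3) = mex{0} = 1
g(4) = mex{0} = 1
g(5) = mex{0} = 1
g(6) = mex{0,1} = 2
g(7) = mex{0,1} = 2
g(8) = mex{0,1} = 2
So g(8) = 2.
The value of a disjunctive sum is the nim-sum of the parts.
Combined value = 2 ⊕ 2 ⊕ 2 ⊕ 2 = 0.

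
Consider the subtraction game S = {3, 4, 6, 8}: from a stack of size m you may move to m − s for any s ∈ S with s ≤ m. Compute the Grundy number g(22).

Compute g(0), g(1), … for moves {3, 4, 6, 8}:
k:     0  1  2  3  4  5  6  7  8  9 10 11 12 13 14 15 16 17 18 19 20 21 22
g(k):  0  0  0  1  1  1  2  2  2  3  3  0  0  0  1  1  1  2  2  2  3  3  0
So g(22) = 0.

0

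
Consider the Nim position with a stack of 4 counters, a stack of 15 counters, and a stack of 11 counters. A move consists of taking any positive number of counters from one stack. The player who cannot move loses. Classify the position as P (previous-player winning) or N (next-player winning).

Compute the nim-sum pairwise:
4 XOR 15 = 11
11 XOR 11 = 0
The nim-sum is 0, so this is a P-position: the player to move is in a losing position under optimal play.

P-position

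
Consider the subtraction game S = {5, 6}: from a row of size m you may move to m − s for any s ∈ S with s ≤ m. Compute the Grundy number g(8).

Build the Grundy sequence with g(k) = mex{g(k−s) : s ∈ {5, 6}, s ≤ k}:
g(0) = mex{} = 0
g(1) = mex{} = 0
g(2) = mex{} = 0
g(3) = mex{} = 0
g(4) = mex{} = 0
g(5) = mex{0} = 1
g(6) = mex{0} = 1
g(7) = mex{0} = 1
g(8) = mex{0} = 1
So g(8) = 1.

1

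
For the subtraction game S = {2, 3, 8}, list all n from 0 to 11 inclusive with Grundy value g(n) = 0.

Build the Grundy sequence with g(k) = mex{g(k−s) : s ∈ {2, 3, 8}, s ≤ k}:
k:     0  1  2  3  4  5  6  7  8  9 10 11
g(k):  0  0  1  1  2  0  0  1  1  2  0  0
The P-positions (g = 0) in 0..11 are 0, 1, 5, 6, 10, 11.

0, 1, 5, 6, 10, 11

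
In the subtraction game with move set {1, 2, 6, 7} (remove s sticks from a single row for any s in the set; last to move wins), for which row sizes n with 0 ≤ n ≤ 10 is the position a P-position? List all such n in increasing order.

0, 3, 8

Grundy values for subtraction set {1, 2, 6, 7}:
g(0) = mex{} = 0
g(1) = mex{0} = 1
g(2) = mex{0,1} = 2
g(3) = mex{1,2} = 0
g(4) = mex{0,2} = 1
g(5) = mex{0,1} = 2
g(6) = mex{0,1,2} = 3
g(7) = mex{0,1,2,3} = 4
g(8) = mex{1,2,3,4} = 0
g(9) = mex{0,2,4} = 1
g(10) = mex{0,1} = 2
The P-positions (g = 0) in 0..10 are 0, 3, 8.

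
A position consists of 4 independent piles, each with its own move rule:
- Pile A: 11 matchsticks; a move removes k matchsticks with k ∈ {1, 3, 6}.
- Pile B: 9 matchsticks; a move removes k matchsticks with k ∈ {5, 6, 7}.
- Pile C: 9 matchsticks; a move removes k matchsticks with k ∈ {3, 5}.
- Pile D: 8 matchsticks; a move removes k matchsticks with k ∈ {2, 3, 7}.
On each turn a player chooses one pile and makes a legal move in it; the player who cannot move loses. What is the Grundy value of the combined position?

Build the Grundy sequence for pile A with g(k) = mex{g(k−s) : s ∈ {1, 3, 6}, s ≤ k}:
k:     0  1  2  3  4  5  6  7  8  9 10 11
g(k):  0  1  0  1  0  1  2  3  2  0  1  0
So g(11) = 0.
Grundy values for pile B (subtraction set {5, 6, 7}):
g(0) = mex{} = 0
g(1) = mex{} = 0
g(2) = mex{} = 0
g(3) = mex{} = 0
g(4) = mex{} = 0
g(5) = mex{0} = 1
g(6) = mex{0} = 1
g(7) = mex{0} = 1
g(8) = mex{0} = 1
g(9) = mex{0} = 1
So g(9) = 1.
For pile C, compute g(0), g(1), … with moves {3, 5}:
g(0) = mex{} = 0
g(1) = mex{} = 0
g(2) = mex{} = 0
g(3) = mex{0} = 1
g(4) = mex{0} = 1
g(5) = mex{0} = 1
g(6) = mex{0,1} = 2
g(7) = mex{0,1} = 2
g(8) = mex{1} = 0
g(9) = mex{1,2} = 0
So g(9) = 0.
Build the Grundy sequence for pile D with g(k) = mex{g(k−s) : s ∈ {2, 3, 7}, s ≤ k}:
k:     0  1  2  3  4  5  6  7  8
g(k):  0  0  1  1  2  0  0  1  1
So g(8) = 1.
By the Sprague-Grundy theorem, the Grundy value of a sum of independent games is the XOR of the component values.
Combined value = 0 ⊕ 1 ⊕ 0 ⊕ 1 = 0.

0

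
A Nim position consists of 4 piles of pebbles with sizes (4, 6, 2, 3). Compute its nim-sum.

3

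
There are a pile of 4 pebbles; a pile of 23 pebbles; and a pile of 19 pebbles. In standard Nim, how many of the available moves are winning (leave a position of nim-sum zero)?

Compute the nim-sum pairwise:
4 ^ 23 = 19
19 ^ 19 = 0
The nim-sum is already 0, so every move leaves a nonzero nim-sum — there are no winning moves.

0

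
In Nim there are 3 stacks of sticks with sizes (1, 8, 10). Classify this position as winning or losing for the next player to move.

Bitwise XOR of the heap sizes:
  0001  (1)
  1000  (8)
  1010  (10)
  ----
  0011  (3)
The nim-sum is 3 ≠ 0, so this is an N-position: the player to move can win.

Winning position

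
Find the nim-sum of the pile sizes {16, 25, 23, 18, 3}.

15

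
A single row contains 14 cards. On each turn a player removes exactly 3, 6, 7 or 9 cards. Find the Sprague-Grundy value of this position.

0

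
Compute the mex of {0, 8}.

1

0 is in the set but 1 is not, so the mex is 1.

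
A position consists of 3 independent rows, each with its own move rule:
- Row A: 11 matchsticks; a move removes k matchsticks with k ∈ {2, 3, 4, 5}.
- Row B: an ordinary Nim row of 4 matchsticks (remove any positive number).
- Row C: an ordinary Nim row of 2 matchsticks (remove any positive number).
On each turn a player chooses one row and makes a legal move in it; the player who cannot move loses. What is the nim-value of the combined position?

Grundy values for row A (subtraction set {2, 3, 4, 5}):
k:     0  1  2  3  4  5  6  7  8  9 10 11
g(k):  0  0  1  1  2  2  3  0  0  1  1  2
So g(11) = 2.
Row B is a plain Nim row of size 4, so its Grundy value is 4.
Row C is a plain Nim row of size 2, so its Grundy value is 2.
The value of a disjunctive sum is the nim-sum of the parts.
Combined value = 2 ⊕ 4 ⊕ 2 = 4.

4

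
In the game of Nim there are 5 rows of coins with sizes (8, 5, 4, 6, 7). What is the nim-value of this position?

8

Nim-sum: 8 XOR 5 XOR 4 XOR 6 XOR 7 = 8.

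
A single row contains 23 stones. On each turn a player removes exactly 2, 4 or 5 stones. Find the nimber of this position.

Grundy values for subtraction set {2, 4, 5}:
k:     0  1  2  3  4  5  6  7  8  9 10 11 12 13 14 15 16 17 18 19 20 21 22 23
g(k):  0  0  1  1  2  2  3  0  0  1  1  2  2  3  0  0  1  1  2  2  3  0  0  1
So g(23) = 1.

1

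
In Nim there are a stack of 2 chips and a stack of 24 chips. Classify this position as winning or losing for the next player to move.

Nim-sum: 2 XOR 24 = 26.
The nim-sum is 26 ≠ 0, so this is an N-position: the player to move can win.

Winning position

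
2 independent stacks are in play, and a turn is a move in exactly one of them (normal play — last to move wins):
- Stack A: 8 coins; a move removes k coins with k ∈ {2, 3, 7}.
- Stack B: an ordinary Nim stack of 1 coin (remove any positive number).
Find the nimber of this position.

0

For stack A, compute g(0), g(1), … with moves {2, 3, 7}:
k:     0  1  2  3  4  5  6  7  8
g(k):  0  0  1  1  2  0  0  1  1
So g(8) = 1.
Stack B is a plain Nim stack of size 1, so its Grundy value is 1.
The value of a disjunctive sum is the nim-sum of the parts.
Combined value = 1 XOR 1 = 0.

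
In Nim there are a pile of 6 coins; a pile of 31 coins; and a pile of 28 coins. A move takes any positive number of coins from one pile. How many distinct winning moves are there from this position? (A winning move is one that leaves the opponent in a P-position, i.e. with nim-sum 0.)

3

In binary:
  00110  (6)
  11111  (31)
  11100  (28)
  -----
  00101  (5)
The overall nim-sum is X = 5. A pile of size p has a winning move iff p XOR X < p (reduce it to p XOR X).
  6: 6 XOR 5 = 3 < 6 — winning move (to 3).
  31: 31 XOR 5 = 26 < 31 — winning move (to 26).
  28: 28 XOR 5 = 25 < 28 — winning move (to 25).
That gives 3 winning moves.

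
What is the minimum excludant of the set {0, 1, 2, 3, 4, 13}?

5

The values 0, 1, 2, 3, 4 are all present; 5 is the first non-negative integer missing from the set.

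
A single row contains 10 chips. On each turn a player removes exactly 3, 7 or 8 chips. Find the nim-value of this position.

3

Build the Grundy sequence with g(k) = mex{g(k−s) : s ∈ {3, 7, 8}, s ≤ k}:
k:     0  1  2  3  4  5  6  7  8  9 10
g(k):  0  0  0  1  1  1  0  2  2  1  3
So g(10) = 3.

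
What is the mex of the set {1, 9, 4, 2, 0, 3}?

5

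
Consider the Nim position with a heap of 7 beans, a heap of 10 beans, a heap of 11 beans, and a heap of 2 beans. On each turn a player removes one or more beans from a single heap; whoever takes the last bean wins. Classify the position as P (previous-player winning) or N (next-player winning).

N-position

In binary:
  0111  (7)
  1010  (10)
  1011  (11)
  0010  (2)
  ----
  0100  (4)
The nim-sum is 4 ≠ 0, so this is an N-position: the player to move can win.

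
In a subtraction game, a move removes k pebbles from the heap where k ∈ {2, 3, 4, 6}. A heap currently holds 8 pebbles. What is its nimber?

Compute g(0), g(1), … for moves {2, 3, 4, 6}:
g(0) = mex{} = 0
g(1) = mex{} = 0
g(2) = mex{0} = 1
g(3) = mex{0} = 1
g(4) = mex{0,1} = 2
g(5) = mex{0,1} = 2
g(6) = mex{0,1,2} = 3
g(7) = mex{0,1,2} = 3
g(8) = mex{1,2,3} = 0
So g(8) = 0.

0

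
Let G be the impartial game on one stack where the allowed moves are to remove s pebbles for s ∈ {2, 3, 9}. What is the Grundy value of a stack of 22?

0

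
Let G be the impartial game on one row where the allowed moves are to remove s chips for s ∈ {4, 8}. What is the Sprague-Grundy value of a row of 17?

Grundy values for subtraction set {4, 8}:
k:     0  1  2  3  4  5  6  7  8  9 10 11 12 13 14 15 16 17
g(k):  0  0  0  0  1  1  1  1  2  2  2  2  0  0  0  0  1  1
So g(17) = 1.

1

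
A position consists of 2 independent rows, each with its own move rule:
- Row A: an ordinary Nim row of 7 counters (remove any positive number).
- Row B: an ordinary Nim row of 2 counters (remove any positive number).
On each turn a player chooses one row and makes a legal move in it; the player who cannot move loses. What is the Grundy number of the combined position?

5

Row A is a plain Nim row of size 7, so its Grundy value is 7.
Row B is a plain Nim row of size 2, so its Grundy value is 2.
By the Sprague-Grundy theorem, the Grundy value of a sum of independent games is the XOR of the component values.
Combined value = 7 ⊕ 2 = 5.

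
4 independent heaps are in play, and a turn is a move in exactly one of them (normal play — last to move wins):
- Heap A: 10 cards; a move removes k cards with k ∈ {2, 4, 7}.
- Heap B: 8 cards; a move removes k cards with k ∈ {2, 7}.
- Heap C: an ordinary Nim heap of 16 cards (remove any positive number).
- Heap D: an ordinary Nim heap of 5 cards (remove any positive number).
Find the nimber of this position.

For heap A, compute g(0), g(1), … with moves {2, 4, 7}:
k:     0  1  2  3  4  5  6  7  8  9 10
g(k):  0  0  1  1  2  2  0  3  1  0  2
So g(10) = 2.
For heap B, compute g(0), g(1), … with moves {2, 7}:
k:     0  1  2  3  4  5  6  7  8
g(k):  0  0  1  1  0  0  1  1  2
So g(8) = 2.
Heap C is a plain Nim heap of size 16, so its Grundy value is 16.
Heap D is a plain Nim heap of size 5, so its Grundy value is 5.
By the Sprague-Grundy theorem, the Grundy value of a sum of independent games is the XOR of the component values.
Combined value = 2 XOR 2 XOR 16 XOR 5 = 21.

21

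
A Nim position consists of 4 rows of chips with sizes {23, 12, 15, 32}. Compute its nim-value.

Nim-sum: 23 ⊕ 12 ⊕ 15 ⊕ 32 = 52.

52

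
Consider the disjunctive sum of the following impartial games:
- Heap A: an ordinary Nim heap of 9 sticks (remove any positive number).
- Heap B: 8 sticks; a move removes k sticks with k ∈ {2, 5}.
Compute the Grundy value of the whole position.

9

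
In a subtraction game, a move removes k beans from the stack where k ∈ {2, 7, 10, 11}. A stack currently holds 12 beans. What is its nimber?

Build the Grundy sequence with g(k) = mex{g(k−s) : s ∈ {2, 7, 10, 11}, s ≤ k}:
k:     0  1  2  3  4  5  6  7  8  9 10 11 12
g(k):  0  0  1  1  0  0  1  1  2  0  3  1  2
So g(12) = 2.

2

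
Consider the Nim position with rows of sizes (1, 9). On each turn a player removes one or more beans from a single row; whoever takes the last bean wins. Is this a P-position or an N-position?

N-position

Write each in binary and XOR column by column:
  0001  (1)
  1001  (9)
  ----
  1000  (8)
The nim-sum is 8 ≠ 0, so this is an N-position: the player to move can win.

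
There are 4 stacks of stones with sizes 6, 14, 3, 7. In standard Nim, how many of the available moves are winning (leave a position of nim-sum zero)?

1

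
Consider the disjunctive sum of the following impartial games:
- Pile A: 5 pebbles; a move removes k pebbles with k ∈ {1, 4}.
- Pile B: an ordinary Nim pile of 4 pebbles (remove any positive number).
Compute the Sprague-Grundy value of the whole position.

4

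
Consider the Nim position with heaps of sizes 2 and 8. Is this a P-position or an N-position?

N-position

Compute the nim-sum pairwise:
2 ⊕ 8 = 10
The nim-sum is 10 ≠ 0, so this is an N-position: the player to move can win.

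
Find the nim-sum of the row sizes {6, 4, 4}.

Compute the nim-sum pairwise:
6 ^ 4 = 2
2 ^ 4 = 6

6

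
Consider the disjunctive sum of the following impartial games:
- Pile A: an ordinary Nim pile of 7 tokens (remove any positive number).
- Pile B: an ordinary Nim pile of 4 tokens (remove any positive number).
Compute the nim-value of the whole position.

3

Pile A is a plain Nim pile of size 7, so its Grundy value is 7.
Pile B is a plain Nim pile of size 4, so its Grundy value is 4.
The value of a disjunctive sum is the nim-sum of the parts.
Combined value = 7 XOR 4 = 3.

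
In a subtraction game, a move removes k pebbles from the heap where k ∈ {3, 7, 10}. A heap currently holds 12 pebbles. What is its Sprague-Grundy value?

2

Build the Grundy sequence with g(k) = mex{g(k−s) : s ∈ {3, 7, 10}, s ≤ k}:
g(0) = mex{} = 0
g(1) = mex{} = 0
g(2) = mex{} = 0
g(3) = mex{0} = 1
g(4) = mex{0} = 1
g(5) = mex{0} = 1
g(6) = mex{1} = 0
g(7) = mex{0,1} = 2
g(8) = mex{0,1} = 2
g(9) = mex{0} = 1
g(10) = mex{0,1,2} = 3
g(11) = mex{0,1,2} = 3
g(12) = mex{0,1} = 2
So g(12) = 2.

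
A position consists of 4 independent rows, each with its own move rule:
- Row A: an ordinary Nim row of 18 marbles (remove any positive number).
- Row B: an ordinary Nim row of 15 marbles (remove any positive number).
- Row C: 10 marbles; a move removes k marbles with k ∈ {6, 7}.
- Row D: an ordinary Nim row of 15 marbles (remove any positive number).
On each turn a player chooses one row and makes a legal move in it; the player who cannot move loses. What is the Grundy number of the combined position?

Row A is a plain Nim row of size 18, so its Grundy value is 18.
Row B is a plain Nim row of size 15, so its Grundy value is 15.
Grundy values for row C (subtraction set {6, 7}):
g(0) = mex{} = 0
g(1) = mex{} = 0
g(2) = mex{} = 0
g(3) = mex{} = 0
g(4) = mex{} = 0
g(5) = mex{} = 0
g(6) = mex{0} = 1
g(7) = mex{0} = 1
g(8) = mex{0} = 1
g(9) = mex{0} = 1
g(10) = mex{0} = 1
So g(10) = 1.
Row D is a plain Nim row of size 15, so its Grundy value is 15.
By the Sprague-Grundy theorem, the Grundy value of a sum of independent games is the XOR of the component values.
Combined value = 18 ⊕ 15 ⊕ 1 ⊕ 15 = 19.

19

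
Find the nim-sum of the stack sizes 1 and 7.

6

Compute the nim-sum pairwise:
1 ⊕ 7 = 6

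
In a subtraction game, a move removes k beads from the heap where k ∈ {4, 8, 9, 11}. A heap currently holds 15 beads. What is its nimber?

0

Build the Grundy sequence with g(k) = mex{g(k−s) : s ∈ {4, 8, 9, 11}, s ≤ k}:
k:     0  1  2  3  4  5  6  7  8  9 10 11 12 13 14 15
g(k):  0  0  0  0  1  1  1  1  2  2  2  2  3  3  3  0
So g(15) = 0.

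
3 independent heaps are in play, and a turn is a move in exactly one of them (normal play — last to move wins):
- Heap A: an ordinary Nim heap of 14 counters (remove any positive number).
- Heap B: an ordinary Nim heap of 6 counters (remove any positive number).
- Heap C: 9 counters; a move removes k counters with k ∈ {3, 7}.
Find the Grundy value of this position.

9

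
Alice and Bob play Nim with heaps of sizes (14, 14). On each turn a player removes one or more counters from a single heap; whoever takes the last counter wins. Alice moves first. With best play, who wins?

Bob wins

Compute the nim-sum pairwise:
14 XOR 14 = 0
The nim-sum is 0, so this is a P-position: the player to move is in a losing position under optimal play; Alice is about to move from it and so loses — Bob wins.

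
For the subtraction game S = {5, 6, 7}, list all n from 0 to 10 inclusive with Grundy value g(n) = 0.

0, 1, 2, 3, 4

Build the Grundy sequence with g(k) = mex{g(k−s) : s ∈ {5, 6, 7}, s ≤ k}:
g(0) = mex{} = 0
g(1) = mex{} = 0
g(2) = mex{} = 0
g(3) = mex{} = 0
g(4) = mex{} = 0
g(5) = mex{0} = 1
g(6) = mex{0} = 1
g(7) = mex{0} = 1
g(8) = mex{0} = 1
g(9) = mex{0} = 1
g(10) = mex{0,1} = 2
The P-positions (g = 0) in 0..10 are 0, 1, 2, 3, 4.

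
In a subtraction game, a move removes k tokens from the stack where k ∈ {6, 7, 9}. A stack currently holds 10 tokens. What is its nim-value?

1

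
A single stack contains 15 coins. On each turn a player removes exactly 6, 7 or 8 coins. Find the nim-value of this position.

Build the Grundy sequence with g(k) = mex{g(k−s) : s ∈ {6, 7, 8}, s ≤ k}:
k:     0  1  2  3  4  5  6  7  8  9 10 11 12 13 14 15
g(k):  0  0  0  0  0  0  1  1  1  1  1  1  2  2  0  0
So g(15) = 0.

0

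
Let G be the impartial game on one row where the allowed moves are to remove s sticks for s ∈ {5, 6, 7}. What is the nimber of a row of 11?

Grundy values for subtraction set {5, 6, 7}:
k:     0  1  2  3  4  5  6  7  8  9 10 11
g(k):  0  0  0  0  0  1  1  1  1  1  2  2
So g(11) = 2.

2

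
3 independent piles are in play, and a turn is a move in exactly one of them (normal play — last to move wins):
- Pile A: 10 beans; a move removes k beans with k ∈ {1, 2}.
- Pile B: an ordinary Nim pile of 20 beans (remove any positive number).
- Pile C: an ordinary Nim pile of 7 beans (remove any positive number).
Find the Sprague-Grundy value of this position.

18

Grundy values for pile A (subtraction set {1, 2}):
g(0) = mex{} = 0
g(1) = mex{0} = 1
g(2) = mex{0,1} = 2
g(3) = mex{1,2} = 0
g(4) = mex{0,2} = 1
g(5) = mex{0,1} = 2
g(6) = mex{1,2} = 0
g(7) = mex{0,2} = 1
g(8) = mex{0,1} = 2
g(9) = mex{1,2} = 0
g(10) = mex{0,2} = 1
So g(10) = 1.
Pile B is a plain Nim pile of size 20, so its Grundy value is 20.
Pile C is a plain Nim pile of size 7, so its Grundy value is 7.
The value of a disjunctive sum is the nim-sum of the parts.
Combined value = 1 ⊕ 20 ⊕ 7 = 18.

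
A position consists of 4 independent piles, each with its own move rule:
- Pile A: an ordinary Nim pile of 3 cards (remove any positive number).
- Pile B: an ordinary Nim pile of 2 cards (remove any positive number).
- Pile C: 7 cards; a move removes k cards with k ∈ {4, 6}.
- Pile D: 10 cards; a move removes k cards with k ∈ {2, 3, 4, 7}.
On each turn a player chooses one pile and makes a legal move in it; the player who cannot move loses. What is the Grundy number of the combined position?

Pile A is a plain Nim pile of size 3, so its Grundy value is 3.
Pile B is a plain Nim pile of size 2, so its Grundy value is 2.
For pile C, compute g(0), g(1), … with moves {4, 6}:
g(0) = mex{} = 0
g(1) = mex{} = 0
g(2) = mex{} = 0
g(3) = mex{} = 0
g(4) = mex{0} = 1
g(5) = mex{0} = 1
g(6) = mex{0} = 1
g(7) = mex{0} = 1
So g(7) = 1.
For pile D, compute g(0), g(1), … with moves {2, 3, 4, 7}:
k:     0  1  2  3  4  5  6  7  8  9 10
g(k):  0  0  1  1  2  2  0  3  1  4  2
So g(10) = 2.
The value of a disjunctive sum is the nim-sum of the parts.
Combined value = 3 ⊕ 2 ⊕ 1 ⊕ 2 = 2.

2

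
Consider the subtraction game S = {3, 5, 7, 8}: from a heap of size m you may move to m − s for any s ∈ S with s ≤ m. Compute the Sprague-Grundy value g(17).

2

Grundy values for subtraction set {3, 5, 7, 8}:
k:     0  1  2  3  4  5  6  7  8  9 10 11 12 13 14 15 16 17
g(k):  0  0  0  1  1  1  2  2  2  3  3  0  0  0  1  1  1  2
So g(17) = 2.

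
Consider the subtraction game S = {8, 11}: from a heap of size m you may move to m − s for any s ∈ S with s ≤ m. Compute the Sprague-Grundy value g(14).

Build the Grundy sequence with g(k) = mex{g(k−s) : s ∈ {8, 11}, s ≤ k}:
g(0) = mex{} = 0
g(1) = mex{} = 0
g(2) = mex{} = 0
g(3) = mex{} = 0
g(4) = mex{} = 0
g(5) = mex{} = 0
g(6) = mex{} = 0
g(7) = mex{} = 0
g(8) = mex{0} = 1
g(9) = mex{0} = 1
g(10) = mex{0} = 1
g(11) = mex{0} = 1
g(12) = mex{0} = 1
g(13) = mex{0} = 1
g(14) = mex{0} = 1
So g(14) = 1.

1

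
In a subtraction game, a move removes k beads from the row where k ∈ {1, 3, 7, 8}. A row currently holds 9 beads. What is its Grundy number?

3

Grundy values for subtraction set {1, 3, 7, 8}:
k:     0  1  2  3  4  5  6  7  8  9
g(k):  0  1  0  1  0  1  0  1  2  3
So g(9) = 3.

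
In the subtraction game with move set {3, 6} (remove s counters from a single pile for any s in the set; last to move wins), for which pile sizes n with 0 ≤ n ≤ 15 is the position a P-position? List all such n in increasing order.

Grundy values for subtraction set {3, 6}:
k:     0  1  2  3  4  5  6  7  8  9 10 11 12 13 14 15
g(k):  0  0  0  1  1  1  2  2  2  0  0  0  1  1  1  2
The P-positions (g = 0) in 0..15 are 0, 1, 2, 9, 10, 11.

0, 1, 2, 9, 10, 11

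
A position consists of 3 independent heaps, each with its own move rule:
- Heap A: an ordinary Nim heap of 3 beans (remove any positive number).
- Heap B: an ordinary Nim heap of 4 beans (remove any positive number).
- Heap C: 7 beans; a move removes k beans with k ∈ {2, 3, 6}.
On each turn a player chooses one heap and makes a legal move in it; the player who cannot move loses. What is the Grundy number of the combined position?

6

Heap A is a plain Nim heap of size 3, so its Grundy value is 3.
Heap B is a plain Nim heap of size 4, so its Grundy value is 4.
Grundy values for heap C (subtraction set {2, 3, 6}):
k:     0  1  2  3  4  5  6  7
g(k):  0  0  1  1  2  0  3  1
So g(7) = 1.
The value of a disjunctive sum is the nim-sum of the parts.
Combined value = 3 ⊕ 4 ⊕ 1 = 6.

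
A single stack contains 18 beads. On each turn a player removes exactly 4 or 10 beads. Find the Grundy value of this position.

Compute g(0), g(1), … for moves {4, 10}:
k:     0  1  2  3  4  5  6  7  8  9 10 11 12 13 14 15 16 17 18
g(k):  0  0  0  0  1  1  1  1  0  0  2  2  1  1  0  0  0  0  1
So g(18) = 1.

1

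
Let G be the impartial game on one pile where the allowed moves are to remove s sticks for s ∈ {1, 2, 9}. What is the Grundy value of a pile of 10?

Build the Grundy sequence with g(k) = mex{g(k−s) : s ∈ {1, 2, 9}, s ≤ k}:
k:     0  1  2  3  4  5  6  7  8  9 10
g(k):  0  1  2  0  1  2  0  1  2  3  0
So g(10) = 0.

0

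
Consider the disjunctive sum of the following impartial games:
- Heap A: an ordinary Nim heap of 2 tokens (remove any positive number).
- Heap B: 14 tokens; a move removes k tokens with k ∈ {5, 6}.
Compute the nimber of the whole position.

Heap A is a plain Nim heap of size 2, so its Grundy value is 2.
For heap B, compute g(0), g(1), … with moves {5, 6}:
g(0) = mex{} = 0
g(1) = mex{} = 0
g(2) = mex{} = 0
g(3) = mex{} = 0
g(4) = mex{} = 0
g(5) = mex{0} = 1
g(6) = mex{0} = 1
g(7) = mex{0} = 1
g(8) = mex{0} = 1
g(9) = mex{0} = 1
g(10) = mex{0,1} = 2
g(11) = mex{1} = 0
g(12) = mex{1} = 0
g(13) = mex{1} = 0
g(14) = mex{1} = 0
So g(14) = 0.
By the Sprague-Grundy theorem, the Grundy value of a sum of independent games is the XOR of the component values.
Combined value = 2 ⊕ 0 = 2.

2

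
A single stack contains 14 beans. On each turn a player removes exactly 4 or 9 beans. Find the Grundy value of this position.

0

Compute g(0), g(1), … for moves {4, 9}:
g(0) = mex{} = 0
g(1) = mex{} = 0
g(2) = mex{} = 0
g(3) = mex{} = 0
g(4) = mex{0} = 1
g(5) = mex{0} = 1
g(6) = mex{0} = 1
g(7) = mex{0} = 1
g(8) = mex{1} = 0
g(9) = mex{0,1} = 2
g(10) = mex{0,1} = 2
g(11) = mex{0,1} = 2
g(12) = mex{0} = 1
g(13) = mex{1,2} = 0
g(14) = mex{1,2} = 0
So g(14) = 0.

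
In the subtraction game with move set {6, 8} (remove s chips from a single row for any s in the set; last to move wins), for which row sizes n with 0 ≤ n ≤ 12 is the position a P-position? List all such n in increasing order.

0, 1, 2, 3, 4, 5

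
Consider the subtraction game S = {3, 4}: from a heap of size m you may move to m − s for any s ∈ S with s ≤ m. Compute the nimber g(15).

0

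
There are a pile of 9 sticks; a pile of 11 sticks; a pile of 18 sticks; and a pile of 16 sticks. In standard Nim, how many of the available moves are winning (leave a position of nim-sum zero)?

0

Compute the nim-sum pairwise:
9 ⊕ 11 = 2
2 ⊕ 18 = 16
16 ⊕ 16 = 0
The nim-sum is already 0, so every move leaves a nonzero nim-sum — there are no winning moves.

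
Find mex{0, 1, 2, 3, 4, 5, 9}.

The values 0, 1, 2, 3, 4, 5 are all present; 6 is the first non-negative integer missing from the set.

6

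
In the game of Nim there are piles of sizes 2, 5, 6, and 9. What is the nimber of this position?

Compute the nim-sum pairwise:
2 ⊕ 5 = 7
7 ⊕ 6 = 1
1 ⊕ 9 = 8

8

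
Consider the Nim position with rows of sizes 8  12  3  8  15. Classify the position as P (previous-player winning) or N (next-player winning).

Compute the nim-sum pairwise:
8 ^ 12 = 4
4 ^ 3 = 7
7 ^ 8 = 15
15 ^ 15 = 0
The nim-sum is 0, so this is a P-position: the player to move is in a losing position under optimal play.

P-position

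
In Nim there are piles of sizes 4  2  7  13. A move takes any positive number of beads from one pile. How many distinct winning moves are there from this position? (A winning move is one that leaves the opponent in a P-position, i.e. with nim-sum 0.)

1

Nim-sum: 4 ⊕ 2 ⊕ 7 ⊕ 13 = 12.
The overall nim-sum is X = 12. A pile of size p has a winning move iff p XOR X < p (reduce it to p XOR X).
  4: 4 XOR 12 = 8 ≥ 4 — no move.
  2: 2 XOR 12 = 14 ≥ 2 — no move.
  7: 7 XOR 12 = 11 ≥ 7 — no move.
  13: 13 XOR 12 = 1 < 13 — winning move (to 1).
That gives 1 winning move.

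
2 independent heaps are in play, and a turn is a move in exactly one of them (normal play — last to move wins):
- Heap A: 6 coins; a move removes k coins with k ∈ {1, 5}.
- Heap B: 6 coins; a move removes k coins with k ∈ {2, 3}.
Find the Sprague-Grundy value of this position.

For heap A, compute g(0), g(1), … with moves {1, 5}:
g(0) = mex{} = 0
g(1) = mex{0} = 1
g(2) = mex{1} = 0
g(3) = mex{0} = 1
g(4) = mex{1} = 0
g(5) = mex{0} = 1
g(6) = mex{1} = 0
So g(6) = 0.
Build the Grundy sequence for heap B with g(k) = mex{g(k−s) : s ∈ {2, 3}, s ≤ k}:
g(0) = mex{} = 0
g(1) = mex{} = 0
g(2) = mex{0} = 1
g(3) = mex{0} = 1
g(4) = mex{0,1} = 2
g(5) = mex{1} = 0
g(6) = mex{1,2} = 0
So g(6) = 0.
The value of a disjunctive sum is the nim-sum of the parts.
Combined value = 0 XOR 0 = 0.

0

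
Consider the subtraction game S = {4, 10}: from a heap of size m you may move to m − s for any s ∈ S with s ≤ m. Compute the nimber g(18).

Build the Grundy sequence with g(k) = mex{g(k−s) : s ∈ {4, 10}, s ≤ k}:
k:     0  1  2  3  4  5  6  7  8  9 10 11 12 13 14 15 16 17 18
g(k):  0  0  0  0  1  1  1  1  0  0  2  2  1  1  0  0  0  0  1
So g(18) = 1.

1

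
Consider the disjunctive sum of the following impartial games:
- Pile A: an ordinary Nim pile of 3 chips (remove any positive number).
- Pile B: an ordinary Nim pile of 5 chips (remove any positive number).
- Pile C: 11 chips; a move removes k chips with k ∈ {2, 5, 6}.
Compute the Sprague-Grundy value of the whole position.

Pile A is a plain Nim pile of size 3, so its Grundy value is 3.
Pile B is a plain Nim pile of size 5, so its Grundy value is 5.
Build the Grundy sequence for pile C with g(k) = mex{g(k−s) : s ∈ {2, 5, 6}, s ≤ k}:
g(0) = mex{} = 0
g(1) = mex{} = 0
g(2) = mex{0} = 1
g(3) = mex{0} = 1
g(4) = mex{1} = 0
g(5) = mex{0,1} = 2
g(6) = mex{0} = 1
g(7) = mex{0,1,2} = 3
g(8) = mex{1} = 0
g(9) = mex{0,1,3} = 2
g(10) = mex{0,2} = 1
g(11) = mex{1,2} = 0
So g(11) = 0.
By the Sprague-Grundy theorem, the Grundy value of a sum of independent games is the XOR of the component values.
Combined value = 3 XOR 5 XOR 0 = 6.

6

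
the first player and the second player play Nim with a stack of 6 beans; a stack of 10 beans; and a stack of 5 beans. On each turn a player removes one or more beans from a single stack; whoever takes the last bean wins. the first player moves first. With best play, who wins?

In binary:
  0110  (6)
  1010  (10)
  0101  (5)
  ----
  1001  (9)
The nim-sum is 9 ≠ 0, so this is an N-position: the player to move can win; the first player has a winning move.

the first player wins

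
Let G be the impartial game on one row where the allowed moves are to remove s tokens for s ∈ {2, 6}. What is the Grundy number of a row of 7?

Compute g(0), g(1), … for moves {2, 6}:
k:     0  1  2  3  4  5  6  7
g(k):  0  0  1  1  0  0  1  1
So g(7) = 1.

1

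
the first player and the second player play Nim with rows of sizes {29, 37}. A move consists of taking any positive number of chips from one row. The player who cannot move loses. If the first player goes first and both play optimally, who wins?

Compute the nim-sum pairwise:
29 ⊕ 37 = 56
The nim-sum is 56 ≠ 0, so this is an N-position: the player to move can win; the first player has a winning move.

the first player wins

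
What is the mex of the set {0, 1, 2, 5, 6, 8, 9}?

3

The values 0, 1, 2 are all present; 3 is the first non-negative integer missing from the set.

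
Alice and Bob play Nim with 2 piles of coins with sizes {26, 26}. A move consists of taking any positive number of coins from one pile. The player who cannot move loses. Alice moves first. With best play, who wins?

Bob wins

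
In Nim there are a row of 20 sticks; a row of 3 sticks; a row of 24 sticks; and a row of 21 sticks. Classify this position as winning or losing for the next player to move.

Winning position

Nim-sum: 20 ^ 3 ^ 24 ^ 21 = 26.
The nim-sum is 26 ≠ 0, so this is an N-position: the player to move can win.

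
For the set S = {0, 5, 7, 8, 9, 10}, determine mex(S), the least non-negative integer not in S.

0 is in the set but 1 is not, so the mex is 1.

1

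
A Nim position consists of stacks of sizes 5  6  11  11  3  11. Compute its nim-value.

Compute the nim-sum pairwise:
5 ^ 6 = 3
3 ^ 11 = 8
8 ^ 11 = 3
3 ^ 3 = 0
0 ^ 11 = 11

11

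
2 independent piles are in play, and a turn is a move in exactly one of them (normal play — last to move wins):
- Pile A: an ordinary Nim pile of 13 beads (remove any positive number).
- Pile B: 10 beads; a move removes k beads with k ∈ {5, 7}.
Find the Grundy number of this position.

Pile A is a plain Nim pile of size 13, so its Grundy value is 13.
Build the Grundy sequence for pile B with g(k) = mex{g(k−s) : s ∈ {5, 7}, s ≤ k}:
k:     0  1  2  3  4  5  6  7  8  9 10
g(k):  0  0  0  0  0  1  1  1  1  1  2
So g(10) = 2.
By the Sprague-Grundy theorem, the Grundy value of a sum of independent games is the XOR of the component values.
Combined value = 13 XOR 2 = 15.

15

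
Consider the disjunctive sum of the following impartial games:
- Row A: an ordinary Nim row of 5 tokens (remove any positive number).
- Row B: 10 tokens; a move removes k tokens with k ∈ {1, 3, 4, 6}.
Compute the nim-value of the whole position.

4

Row A is a plain Nim row of size 5, so its Grundy value is 5.
Build the Grundy sequence for row B with g(k) = mex{g(k−s) : s ∈ {1, 3, 4, 6}, s ≤ k}:
g(0) = mex{} = 0
g(1) = mex{0} = 1
g(2) = mex{1} = 0
g(3) = mex{0} = 1
g(4) = mex{0,1} = 2
g(5) = mex{0,1,2} = 3
g(6) = mex{0,1,3} = 2
g(7) = mex{1,2} = 0
g(8) = mex{0,2,3} = 1
g(9) = mex{1,2,3} = 0
g(10) = mex{0,2} = 1
So g(10) = 1.
The value of a disjunctive sum is the nim-sum of the parts.
Combined value = 5 ⊕ 1 = 4.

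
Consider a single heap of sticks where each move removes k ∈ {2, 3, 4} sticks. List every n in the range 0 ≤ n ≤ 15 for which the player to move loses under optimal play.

Compute g(0), g(1), … for moves {2, 3, 4}:
k:     0  1  2  3  4  5  6  7  8  9 10 11 12 13 14 15
g(k):  0  0  1  1  2  2  0  0  1  1  2  2  0  0  1  1
The P-positions (g = 0) in 0..15 are 0, 1, 6, 7, 12, 13.

0, 1, 6, 7, 12, 13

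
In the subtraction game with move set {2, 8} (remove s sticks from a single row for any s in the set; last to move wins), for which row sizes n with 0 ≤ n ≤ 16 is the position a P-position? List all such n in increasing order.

0, 1, 4, 5, 10, 11, 14, 15

Compute g(0), g(1), … for moves {2, 8}:
k:     0  1  2  3  4  5  6  7  8  9 10 11 12 13 14 15 16
g(k):  0  0  1  1  0  0  1  1  2  2  0  0  1  1  0  0  1
The P-positions (g = 0) in 0..16 are 0, 1, 4, 5, 10, 11, 14, 15.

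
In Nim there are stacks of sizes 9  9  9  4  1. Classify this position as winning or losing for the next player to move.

Winning position

Compute the nim-sum pairwise:
9 ⊕ 9 = 0
0 ⊕ 9 = 9
9 ⊕ 4 = 13
13 ⊕ 1 = 12
The nim-sum is 12 ≠ 0, so this is an N-position: the player to move can win.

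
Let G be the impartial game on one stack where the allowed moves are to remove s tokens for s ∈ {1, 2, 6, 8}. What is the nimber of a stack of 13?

3

Grundy values for subtraction set {1, 2, 6, 8}:
k:     0  1  2  3  4  5  6  7  8  9 10 11 12 13
g(k):  0  1  2  0  1  2  3  0  1  2  0  1  2  3
So g(13) = 3.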